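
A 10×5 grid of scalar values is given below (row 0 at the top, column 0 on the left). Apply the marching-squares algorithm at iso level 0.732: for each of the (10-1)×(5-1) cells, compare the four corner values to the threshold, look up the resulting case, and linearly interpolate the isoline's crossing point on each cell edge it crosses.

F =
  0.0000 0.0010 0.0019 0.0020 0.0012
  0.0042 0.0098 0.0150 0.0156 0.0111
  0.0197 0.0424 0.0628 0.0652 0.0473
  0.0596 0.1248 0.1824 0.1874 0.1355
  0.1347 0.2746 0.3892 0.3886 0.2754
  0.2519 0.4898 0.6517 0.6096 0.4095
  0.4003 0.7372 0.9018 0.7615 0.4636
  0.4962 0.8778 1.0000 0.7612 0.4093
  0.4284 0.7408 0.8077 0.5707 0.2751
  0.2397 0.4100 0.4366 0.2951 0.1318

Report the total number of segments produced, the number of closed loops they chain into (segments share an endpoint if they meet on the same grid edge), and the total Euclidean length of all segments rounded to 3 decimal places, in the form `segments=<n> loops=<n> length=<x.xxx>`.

cell (5,0): code 0100 → (5.979,1.000)–(6.000,0.985)
cell (5,1): code 1100 → (5.321,2.000)–(5.979,1.000)
cell (5,2): code 1100 → (5.806,3.000)–(5.321,2.000)
cell (5,3): code 1000 → (6.000,3.099)–(5.806,3.000)
cell (6,0): code 0110 → (6.000,0.985)–(7.000,0.618)
cell (6,3): code 1001 → (7.000,3.083)–(6.000,3.099)
cell (7,0): code 0110 → (7.000,0.618)–(8.000,0.972)
cell (7,2): code 1011 → (8.000,2.319)–(7.153,3.000)
cell (7,3): code 0001 → (7.153,3.000)–(7.000,3.083)
cell (8,0): code 0010 → (8.000,0.972)–(8.027,1.000)
cell (8,1): code 0011 → (8.027,1.000)–(8.204,2.000)
cell (8,2): code 0001 → (8.204,2.000)–(8.000,2.319)
total: 12 segments, chained into 1 closed loop(s), length Σ = 8.372362

segments=12 loops=1 length=8.372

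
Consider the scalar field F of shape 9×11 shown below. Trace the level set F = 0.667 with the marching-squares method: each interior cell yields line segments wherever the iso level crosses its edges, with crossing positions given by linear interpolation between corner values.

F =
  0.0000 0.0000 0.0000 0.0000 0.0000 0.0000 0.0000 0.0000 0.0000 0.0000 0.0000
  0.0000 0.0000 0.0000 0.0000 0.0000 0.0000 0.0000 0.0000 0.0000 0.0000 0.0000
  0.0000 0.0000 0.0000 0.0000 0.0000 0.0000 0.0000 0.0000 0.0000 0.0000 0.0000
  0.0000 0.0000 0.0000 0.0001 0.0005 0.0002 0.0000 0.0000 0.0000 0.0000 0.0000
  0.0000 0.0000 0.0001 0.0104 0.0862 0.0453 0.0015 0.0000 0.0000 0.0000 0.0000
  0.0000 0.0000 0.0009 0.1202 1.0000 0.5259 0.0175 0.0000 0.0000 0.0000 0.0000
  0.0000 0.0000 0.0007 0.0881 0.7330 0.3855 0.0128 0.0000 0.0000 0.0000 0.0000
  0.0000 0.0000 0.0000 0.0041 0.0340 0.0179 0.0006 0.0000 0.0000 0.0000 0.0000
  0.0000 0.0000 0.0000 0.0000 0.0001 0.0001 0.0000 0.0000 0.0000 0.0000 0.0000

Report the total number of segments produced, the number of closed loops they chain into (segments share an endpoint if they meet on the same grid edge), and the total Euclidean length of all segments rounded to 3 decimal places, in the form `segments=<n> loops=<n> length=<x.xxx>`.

cell (4,3): code 0100 → (4.636,4.000)–(5.000,3.622)
cell (4,4): code 1000 → (5.000,4.702)–(4.636,4.000)
cell (5,3): code 0110 → (5.000,3.622)–(6.000,3.898)
cell (5,4): code 1001 → (6.000,4.190)–(5.000,4.702)
cell (6,3): code 0010 → (6.000,3.898)–(6.094,4.000)
cell (6,4): code 0001 → (6.094,4.000)–(6.000,4.190)
total: 6 segments, chained into 1 closed loop(s), length Σ = 3.829136

segments=6 loops=1 length=3.829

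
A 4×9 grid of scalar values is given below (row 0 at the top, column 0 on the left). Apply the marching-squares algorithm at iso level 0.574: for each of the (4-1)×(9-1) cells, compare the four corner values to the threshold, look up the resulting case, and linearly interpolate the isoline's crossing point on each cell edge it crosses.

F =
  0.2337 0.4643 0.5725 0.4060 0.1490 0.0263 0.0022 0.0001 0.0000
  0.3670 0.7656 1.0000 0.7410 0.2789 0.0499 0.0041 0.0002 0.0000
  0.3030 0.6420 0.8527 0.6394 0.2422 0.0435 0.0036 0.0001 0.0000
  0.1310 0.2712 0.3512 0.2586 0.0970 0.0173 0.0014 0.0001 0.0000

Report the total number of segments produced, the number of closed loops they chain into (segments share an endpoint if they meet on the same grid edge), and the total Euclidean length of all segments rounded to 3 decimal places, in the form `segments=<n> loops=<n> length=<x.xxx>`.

cell (0,0): code 0100 → (0.364,1.000)–(1.000,0.519)
cell (0,1): code 1100 → (0.004,2.000)–(0.364,1.000)
cell (0,2): code 1100 → (0.501,3.000)–(0.004,2.000)
cell (0,3): code 1000 → (1.000,3.361)–(0.501,3.000)
cell (1,0): code 0110 → (1.000,0.519)–(2.000,0.799)
cell (1,3): code 1001 → (2.000,3.165)–(1.000,3.361)
cell (2,0): code 0010 → (2.000,0.799)–(2.183,1.000)
cell (2,1): code 0011 → (2.183,1.000)–(2.556,2.000)
cell (2,2): code 0011 → (2.556,2.000)–(2.172,3.000)
cell (2,3): code 0001 → (2.172,3.000)–(2.000,3.165)
total: 10 segments, chained into 1 closed loop(s), length Σ = 8.298646

segments=10 loops=1 length=8.299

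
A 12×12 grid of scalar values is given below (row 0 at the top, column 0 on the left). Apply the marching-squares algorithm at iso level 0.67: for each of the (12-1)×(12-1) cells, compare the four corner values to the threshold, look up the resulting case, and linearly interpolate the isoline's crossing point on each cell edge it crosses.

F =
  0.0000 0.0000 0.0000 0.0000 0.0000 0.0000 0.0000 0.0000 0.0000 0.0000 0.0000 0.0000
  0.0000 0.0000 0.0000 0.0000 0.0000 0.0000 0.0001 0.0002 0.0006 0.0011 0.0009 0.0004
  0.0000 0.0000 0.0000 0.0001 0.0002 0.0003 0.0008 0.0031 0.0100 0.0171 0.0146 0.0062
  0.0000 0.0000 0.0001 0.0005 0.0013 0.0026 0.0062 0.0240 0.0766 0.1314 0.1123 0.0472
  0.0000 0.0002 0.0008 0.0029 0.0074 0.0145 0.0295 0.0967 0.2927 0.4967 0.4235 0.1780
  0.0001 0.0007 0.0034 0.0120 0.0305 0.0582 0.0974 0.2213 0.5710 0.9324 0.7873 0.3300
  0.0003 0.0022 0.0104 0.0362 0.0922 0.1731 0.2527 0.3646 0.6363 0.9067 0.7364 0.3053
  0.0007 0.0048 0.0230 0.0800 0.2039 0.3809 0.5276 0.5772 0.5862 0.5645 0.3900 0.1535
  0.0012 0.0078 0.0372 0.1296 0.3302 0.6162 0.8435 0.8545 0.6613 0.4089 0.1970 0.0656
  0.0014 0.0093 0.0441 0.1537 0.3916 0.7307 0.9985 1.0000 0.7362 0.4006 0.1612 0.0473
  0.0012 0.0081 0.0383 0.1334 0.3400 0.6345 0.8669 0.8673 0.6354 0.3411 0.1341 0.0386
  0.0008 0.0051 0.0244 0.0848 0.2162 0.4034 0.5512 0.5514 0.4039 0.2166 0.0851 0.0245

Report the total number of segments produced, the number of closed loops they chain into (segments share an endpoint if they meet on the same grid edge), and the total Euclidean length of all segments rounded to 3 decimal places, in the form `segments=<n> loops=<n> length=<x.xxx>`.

segments=22 loops=2 length=17.339

cell (4,8): code 0100 → (4.398,9.000)–(5.000,8.274)
cell (4,9): code 1100 → (4.678,10.000)–(4.398,9.000)
cell (4,10): code 1000 → (5.000,10.257)–(4.678,10.000)
cell (5,8): code 0110 → (5.000,8.274)–(6.000,8.125)
cell (5,10): code 1001 → (6.000,10.154)–(5.000,10.257)
cell (6,8): code 0010 → (6.000,8.125)–(6.692,9.000)
cell (6,9): code 0011 → (6.692,9.000)–(6.192,10.000)
cell (6,10): code 0001 → (6.192,10.000)–(6.000,10.154)
cell (7,5): code 0100 → (7.451,6.000)–(8.000,5.237)
cell (7,6): code 1100 → (7.335,7.000)–(7.451,6.000)
cell (7,7): code 1000 → (8.000,7.955)–(7.335,7.000)
cell (8,4): code 0100 → (8.470,5.000)–(9.000,4.821)
cell (8,5): code 1110 → (8.000,5.237)–(8.470,5.000)
cell (8,7): code 1101 → (8.116,8.000)–(8.000,7.955)
cell (8,8): code 1000 → (9.000,8.197)–(8.116,8.000)
cell (9,4): code 0010 → (9.000,4.821)–(9.631,5.000)
cell (9,5): code 0111 → (9.631,5.000)–(10.000,5.153)
cell (9,7): code 1011 → (10.000,7.851)–(9.657,8.000)
cell (9,8): code 0001 → (9.657,8.000)–(9.000,8.197)
cell (10,5): code 0010 → (10.000,5.153)–(10.624,6.000)
cell (10,6): code 0011 → (10.624,6.000)–(10.625,7.000)
cell (10,7): code 0001 → (10.625,7.000)–(10.000,7.851)
total: 22 segments, chained into 2 closed loop(s), length Σ = 17.339257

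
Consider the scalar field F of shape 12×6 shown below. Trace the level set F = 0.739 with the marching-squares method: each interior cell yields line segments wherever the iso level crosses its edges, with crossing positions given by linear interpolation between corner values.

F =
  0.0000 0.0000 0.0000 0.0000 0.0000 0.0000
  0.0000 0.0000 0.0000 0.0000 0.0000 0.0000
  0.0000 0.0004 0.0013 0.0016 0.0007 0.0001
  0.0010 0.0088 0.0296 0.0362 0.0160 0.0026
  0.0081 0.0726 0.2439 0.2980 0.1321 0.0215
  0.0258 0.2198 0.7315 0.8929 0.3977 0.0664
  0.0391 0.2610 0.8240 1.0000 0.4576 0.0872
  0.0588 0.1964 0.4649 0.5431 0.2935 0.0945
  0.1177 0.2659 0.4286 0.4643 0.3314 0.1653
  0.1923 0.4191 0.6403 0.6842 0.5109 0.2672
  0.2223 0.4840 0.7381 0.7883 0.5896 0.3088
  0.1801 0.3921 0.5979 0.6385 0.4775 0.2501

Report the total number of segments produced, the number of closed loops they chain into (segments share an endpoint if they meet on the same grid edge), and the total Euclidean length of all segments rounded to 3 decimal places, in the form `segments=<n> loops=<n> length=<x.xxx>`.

cell (4,2): code 0100 → (4.741,3.000)–(5.000,2.046)
cell (4,3): code 1000 → (5.000,3.311)–(4.741,3.000)
cell (5,1): code 0100 → (5.081,2.000)–(6.000,1.849)
cell (5,2): code 1110 → (5.000,2.046)–(5.081,2.000)
cell (5,3): code 1001 → (6.000,3.481)–(5.000,3.311)
cell (6,1): code 0010 → (6.000,1.849)–(6.237,2.000)
cell (6,2): code 0011 → (6.237,2.000)–(6.571,3.000)
cell (6,3): code 0001 → (6.571,3.000)–(6.000,3.481)
cell (9,2): code 0100 → (9.526,3.000)–(10.000,2.018)
cell (9,3): code 1000 → (10.000,3.248)–(9.526,3.000)
cell (10,2): code 0010 → (10.000,2.018)–(10.329,3.000)
cell (10,3): code 0001 → (10.329,3.000)–(10.000,3.248)
total: 12 segments, chained into 2 closed loop(s), length Σ = 8.586445

segments=12 loops=2 length=8.586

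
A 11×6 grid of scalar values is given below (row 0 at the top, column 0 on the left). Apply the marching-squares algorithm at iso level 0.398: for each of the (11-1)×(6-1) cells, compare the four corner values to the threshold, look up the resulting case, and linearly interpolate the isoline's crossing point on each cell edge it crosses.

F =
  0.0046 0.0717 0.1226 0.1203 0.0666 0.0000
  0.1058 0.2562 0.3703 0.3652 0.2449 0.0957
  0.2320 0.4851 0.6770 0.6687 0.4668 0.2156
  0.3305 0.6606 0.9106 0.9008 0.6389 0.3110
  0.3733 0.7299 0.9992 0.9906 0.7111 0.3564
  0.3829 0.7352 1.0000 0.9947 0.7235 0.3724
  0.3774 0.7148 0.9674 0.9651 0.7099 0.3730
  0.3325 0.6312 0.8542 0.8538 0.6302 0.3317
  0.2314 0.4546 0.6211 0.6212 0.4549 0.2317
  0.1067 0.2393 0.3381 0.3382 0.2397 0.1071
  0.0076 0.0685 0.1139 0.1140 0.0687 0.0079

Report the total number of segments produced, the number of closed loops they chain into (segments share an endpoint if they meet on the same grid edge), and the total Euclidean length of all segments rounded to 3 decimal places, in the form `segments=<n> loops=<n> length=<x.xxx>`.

cell (1,0): code 0100 → (1.619,1.000)–(2.000,0.656)
cell (1,1): code 1100 → (1.090,2.000)–(1.619,1.000)
cell (1,2): code 1100 → (1.108,3.000)–(1.090,2.000)
cell (1,3): code 1100 → (1.690,4.000)–(1.108,3.000)
cell (1,4): code 1000 → (2.000,4.274)–(1.690,4.000)
cell (2,0): code 0110 → (2.000,0.656)–(3.000,0.204)
cell (2,4): code 1001 → (3.000,4.735)–(2.000,4.274)
cell (3,0): code 0110 → (3.000,0.204)–(4.000,0.069)
cell (3,4): code 1001 → (4.000,4.883)–(3.000,4.735)
cell (4,0): code 0110 → (4.000,0.069)–(5.000,0.043)
cell (4,4): code 1001 → (5.000,4.927)–(4.000,4.883)
cell (5,0): code 0110 → (5.000,0.043)–(6.000,0.061)
cell (5,4): code 1001 → (6.000,4.926)–(5.000,4.927)
cell (6,0): code 0110 → (6.000,0.061)–(7.000,0.219)
cell (6,4): code 1001 → (7.000,4.778)–(6.000,4.926)
cell (7,0): code 0110 → (7.000,0.219)–(8.000,0.746)
cell (7,4): code 1001 → (8.000,4.255)–(7.000,4.778)
cell (8,0): code 0010 → (8.000,0.746)–(8.263,1.000)
cell (8,1): code 0011 → (8.263,1.000)–(8.788,2.000)
cell (8,2): code 0011 → (8.788,2.000)–(8.789,3.000)
cell (8,3): code 0011 → (8.789,3.000)–(8.264,4.000)
cell (8,4): code 0001 → (8.264,4.000)–(8.000,4.255)
total: 22 segments, chained into 1 closed loop(s), length Σ = 20.708495

segments=22 loops=1 length=20.708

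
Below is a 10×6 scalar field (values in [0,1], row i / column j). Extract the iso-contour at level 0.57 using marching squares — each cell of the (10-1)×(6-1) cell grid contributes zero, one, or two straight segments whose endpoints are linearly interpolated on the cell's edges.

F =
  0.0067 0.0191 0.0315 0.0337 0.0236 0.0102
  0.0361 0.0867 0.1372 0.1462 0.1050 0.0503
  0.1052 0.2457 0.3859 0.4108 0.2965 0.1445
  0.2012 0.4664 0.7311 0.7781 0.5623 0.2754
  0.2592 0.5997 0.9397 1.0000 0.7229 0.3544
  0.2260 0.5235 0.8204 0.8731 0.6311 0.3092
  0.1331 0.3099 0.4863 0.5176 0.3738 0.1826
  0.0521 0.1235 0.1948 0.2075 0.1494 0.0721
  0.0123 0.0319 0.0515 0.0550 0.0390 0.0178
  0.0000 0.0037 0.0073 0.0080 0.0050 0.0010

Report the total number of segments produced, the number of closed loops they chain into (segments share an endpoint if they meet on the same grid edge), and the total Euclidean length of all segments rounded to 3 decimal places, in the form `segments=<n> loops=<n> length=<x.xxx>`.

cell (2,1): code 0100 → (2.533,2.000)–(3.000,1.391)
cell (2,2): code 1100 → (2.433,3.000)–(2.533,2.000)
cell (2,3): code 1000 → (3.000,3.964)–(2.433,3.000)
cell (3,0): code 0100 → (3.777,1.000)–(4.000,0.913)
cell (3,1): code 1110 → (3.000,1.391)–(3.777,1.000)
cell (3,3): code 1101 → (3.048,4.000)–(3.000,3.964)
cell (3,4): code 1000 → (4.000,4.415)–(3.048,4.000)
cell (4,0): code 0010 → (4.000,0.913)–(4.390,1.000)
cell (4,1): code 0111 → (4.390,1.000)–(5.000,1.157)
cell (4,4): code 1001 → (5.000,4.190)–(4.000,4.415)
cell (5,1): code 0010 → (5.000,1.157)–(5.749,2.000)
cell (5,2): code 0011 → (5.749,2.000)–(5.853,3.000)
cell (5,3): code 0011 → (5.853,3.000)–(5.237,4.000)
cell (5,4): code 0001 → (5.237,4.000)–(5.000,4.190)
total: 14 segments, chained into 1 closed loop(s), length Σ = 10.764198

segments=14 loops=1 length=10.764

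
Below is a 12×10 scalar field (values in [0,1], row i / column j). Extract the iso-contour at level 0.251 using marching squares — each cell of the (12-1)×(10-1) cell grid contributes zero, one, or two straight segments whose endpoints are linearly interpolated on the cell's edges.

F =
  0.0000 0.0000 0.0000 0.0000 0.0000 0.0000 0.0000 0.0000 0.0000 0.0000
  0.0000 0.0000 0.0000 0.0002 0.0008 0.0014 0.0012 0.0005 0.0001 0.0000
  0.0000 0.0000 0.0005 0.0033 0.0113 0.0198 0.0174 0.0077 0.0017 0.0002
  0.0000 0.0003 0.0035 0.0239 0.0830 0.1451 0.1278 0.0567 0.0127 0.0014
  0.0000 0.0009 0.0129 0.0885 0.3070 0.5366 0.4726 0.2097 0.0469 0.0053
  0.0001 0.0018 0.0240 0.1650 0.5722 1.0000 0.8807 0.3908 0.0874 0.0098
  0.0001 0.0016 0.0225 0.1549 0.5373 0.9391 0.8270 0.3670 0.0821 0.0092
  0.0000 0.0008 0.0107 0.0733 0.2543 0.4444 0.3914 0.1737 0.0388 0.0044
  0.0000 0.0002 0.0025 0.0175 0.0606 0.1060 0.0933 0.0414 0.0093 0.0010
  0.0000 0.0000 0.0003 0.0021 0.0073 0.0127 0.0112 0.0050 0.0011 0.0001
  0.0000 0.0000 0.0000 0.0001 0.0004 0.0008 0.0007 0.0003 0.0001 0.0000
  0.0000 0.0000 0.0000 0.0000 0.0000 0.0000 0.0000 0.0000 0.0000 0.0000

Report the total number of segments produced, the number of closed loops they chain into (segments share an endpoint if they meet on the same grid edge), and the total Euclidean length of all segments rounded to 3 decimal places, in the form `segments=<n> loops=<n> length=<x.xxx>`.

cell (3,3): code 0100 → (3.750,4.000)–(4.000,3.744)
cell (3,4): code 1100 → (3.270,5.000)–(3.750,4.000)
cell (3,5): code 1100 → (3.357,6.000)–(3.270,5.000)
cell (3,6): code 1000 → (4.000,6.843)–(3.357,6.000)
cell (4,3): code 0110 → (4.000,3.744)–(5.000,3.211)
cell (4,6): code 1101 → (4.228,7.000)–(4.000,6.843)
cell (4,7): code 1000 → (5.000,7.461)–(4.228,7.000)
cell (5,3): code 0110 → (5.000,3.211)–(6.000,3.251)
cell (5,7): code 1001 → (6.000,7.407)–(5.000,7.461)
cell (6,3): code 0110 → (6.000,3.251)–(7.000,3.982)
cell (6,6): code 1011 → (7.000,6.645)–(6.600,7.000)
cell (6,7): code 0001 → (6.600,7.000)–(6.000,7.407)
cell (7,3): code 0010 → (7.000,3.982)–(7.017,4.000)
cell (7,4): code 0011 → (7.017,4.000)–(7.572,5.000)
cell (7,5): code 0011 → (7.572,5.000)–(7.471,6.000)
cell (7,6): code 0001 → (7.471,6.000)–(7.000,6.645)
total: 16 segments, chained into 1 closed loop(s), length Σ = 13.312278

segments=16 loops=1 length=13.312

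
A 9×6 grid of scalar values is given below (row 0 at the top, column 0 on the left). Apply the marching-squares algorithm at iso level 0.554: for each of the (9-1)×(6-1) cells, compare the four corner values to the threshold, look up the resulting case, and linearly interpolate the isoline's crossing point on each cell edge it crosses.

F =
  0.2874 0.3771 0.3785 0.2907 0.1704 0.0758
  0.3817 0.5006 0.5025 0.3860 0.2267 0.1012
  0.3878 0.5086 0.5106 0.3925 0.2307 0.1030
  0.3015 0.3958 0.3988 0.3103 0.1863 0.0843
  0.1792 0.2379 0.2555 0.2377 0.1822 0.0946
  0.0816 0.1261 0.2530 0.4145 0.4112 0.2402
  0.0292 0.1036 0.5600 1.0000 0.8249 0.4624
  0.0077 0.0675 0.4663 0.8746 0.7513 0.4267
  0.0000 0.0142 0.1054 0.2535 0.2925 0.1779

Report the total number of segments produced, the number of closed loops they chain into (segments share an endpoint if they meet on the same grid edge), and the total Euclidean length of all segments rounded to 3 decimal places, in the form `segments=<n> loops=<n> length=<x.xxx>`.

segments=10 loops=1 length=7.991

cell (5,1): code 0100 → (5.980,2.000)–(6.000,1.987)
cell (5,2): code 1100 → (5.238,3.000)–(5.980,2.000)
cell (5,3): code 1100 → (5.345,4.000)–(5.238,3.000)
cell (5,4): code 1000 → (6.000,4.747)–(5.345,4.000)
cell (6,1): code 0010 → (6.000,1.987)–(6.064,2.000)
cell (6,2): code 0111 → (6.064,2.000)–(7.000,2.215)
cell (6,4): code 1001 → (7.000,4.608)–(6.000,4.747)
cell (7,2): code 0010 → (7.000,2.215)–(7.516,3.000)
cell (7,3): code 0011 → (7.516,3.000)–(7.430,4.000)
cell (7,4): code 0001 → (7.430,4.000)–(7.000,4.608)
total: 10 segments, chained into 1 closed loop(s), length Σ = 7.991496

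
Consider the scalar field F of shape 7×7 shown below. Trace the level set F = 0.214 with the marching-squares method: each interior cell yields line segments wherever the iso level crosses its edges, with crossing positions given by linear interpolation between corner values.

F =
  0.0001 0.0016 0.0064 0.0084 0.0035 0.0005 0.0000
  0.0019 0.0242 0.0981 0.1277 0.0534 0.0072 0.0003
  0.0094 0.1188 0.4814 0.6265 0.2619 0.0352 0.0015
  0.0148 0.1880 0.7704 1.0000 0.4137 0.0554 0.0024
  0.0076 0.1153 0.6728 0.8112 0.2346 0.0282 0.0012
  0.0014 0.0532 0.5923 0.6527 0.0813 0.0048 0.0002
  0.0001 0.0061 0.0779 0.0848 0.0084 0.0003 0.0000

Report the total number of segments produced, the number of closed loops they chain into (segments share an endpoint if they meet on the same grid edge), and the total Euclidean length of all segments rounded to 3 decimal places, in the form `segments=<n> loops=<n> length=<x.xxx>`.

segments=14 loops=1 length=12.868

cell (1,1): code 0100 → (1.302,2.000)–(2.000,1.263)
cell (1,2): code 1100 → (1.173,3.000)–(1.302,2.000)
cell (1,3): code 1100 → (1.770,4.000)–(1.173,3.000)
cell (1,4): code 1000 → (2.000,4.211)–(1.770,4.000)
cell (2,1): code 0110 → (2.000,1.263)–(3.000,1.045)
cell (2,4): code 1001 → (3.000,4.557)–(2.000,4.211)
cell (3,1): code 0110 → (3.000,1.045)–(4.000,1.177)
cell (3,4): code 1001 → (4.000,4.100)–(3.000,4.557)
cell (4,1): code 0110 → (4.000,1.177)–(5.000,1.298)
cell (4,3): code 1011 → (5.000,3.768)–(4.134,4.000)
cell (4,4): code 0001 → (4.134,4.000)–(4.000,4.100)
cell (5,1): code 0010 → (5.000,1.298)–(5.735,2.000)
cell (5,2): code 0011 → (5.735,2.000)–(5.772,3.000)
cell (5,3): code 0001 → (5.772,3.000)–(5.000,3.768)
total: 14 segments, chained into 1 closed loop(s), length Σ = 12.867722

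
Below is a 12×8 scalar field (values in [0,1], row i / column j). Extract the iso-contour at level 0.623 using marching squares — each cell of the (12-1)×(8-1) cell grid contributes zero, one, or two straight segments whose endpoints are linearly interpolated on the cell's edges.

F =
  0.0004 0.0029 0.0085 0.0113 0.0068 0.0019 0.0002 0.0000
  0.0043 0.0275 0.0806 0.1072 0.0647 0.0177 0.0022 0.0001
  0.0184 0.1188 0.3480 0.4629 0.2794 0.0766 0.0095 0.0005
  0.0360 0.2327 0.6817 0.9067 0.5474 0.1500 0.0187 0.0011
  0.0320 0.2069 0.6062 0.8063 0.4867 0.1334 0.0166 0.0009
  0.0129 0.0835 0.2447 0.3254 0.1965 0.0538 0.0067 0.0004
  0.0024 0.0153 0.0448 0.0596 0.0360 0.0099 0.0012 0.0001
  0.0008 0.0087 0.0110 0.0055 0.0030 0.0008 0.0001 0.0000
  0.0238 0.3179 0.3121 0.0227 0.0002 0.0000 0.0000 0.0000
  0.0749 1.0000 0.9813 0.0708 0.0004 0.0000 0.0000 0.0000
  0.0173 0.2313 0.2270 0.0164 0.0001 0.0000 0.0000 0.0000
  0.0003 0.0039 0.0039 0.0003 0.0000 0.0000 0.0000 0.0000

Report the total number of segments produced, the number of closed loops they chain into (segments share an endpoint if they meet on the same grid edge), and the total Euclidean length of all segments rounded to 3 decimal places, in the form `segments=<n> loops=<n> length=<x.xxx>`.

segments=14 loops=2 length=10.673

cell (2,1): code 0100 → (2.824,2.000)–(3.000,1.869)
cell (2,2): code 1100 → (2.361,3.000)–(2.824,2.000)
cell (2,3): code 1000 → (3.000,3.790)–(2.361,3.000)
cell (3,1): code 0010 → (3.000,1.869)–(3.777,2.000)
cell (3,2): code 0111 → (3.777,2.000)–(4.000,2.084)
cell (3,3): code 1001 → (4.000,3.574)–(3.000,3.790)
cell (4,2): code 0010 → (4.000,2.084)–(4.381,3.000)
cell (4,3): code 0001 → (4.381,3.000)–(4.000,3.574)
cell (8,0): code 0100 → (8.447,1.000)–(9.000,0.592)
cell (8,1): code 1100 → (8.465,2.000)–(8.447,1.000)
cell (8,2): code 1000 → (9.000,2.394)–(8.465,2.000)
cell (9,0): code 0010 → (9.000,0.592)–(9.490,1.000)
cell (9,1): code 0011 → (9.490,1.000)–(9.475,2.000)
cell (9,2): code 0001 → (9.475,2.000)–(9.000,2.394)
total: 14 segments, chained into 2 closed loop(s), length Σ = 10.673276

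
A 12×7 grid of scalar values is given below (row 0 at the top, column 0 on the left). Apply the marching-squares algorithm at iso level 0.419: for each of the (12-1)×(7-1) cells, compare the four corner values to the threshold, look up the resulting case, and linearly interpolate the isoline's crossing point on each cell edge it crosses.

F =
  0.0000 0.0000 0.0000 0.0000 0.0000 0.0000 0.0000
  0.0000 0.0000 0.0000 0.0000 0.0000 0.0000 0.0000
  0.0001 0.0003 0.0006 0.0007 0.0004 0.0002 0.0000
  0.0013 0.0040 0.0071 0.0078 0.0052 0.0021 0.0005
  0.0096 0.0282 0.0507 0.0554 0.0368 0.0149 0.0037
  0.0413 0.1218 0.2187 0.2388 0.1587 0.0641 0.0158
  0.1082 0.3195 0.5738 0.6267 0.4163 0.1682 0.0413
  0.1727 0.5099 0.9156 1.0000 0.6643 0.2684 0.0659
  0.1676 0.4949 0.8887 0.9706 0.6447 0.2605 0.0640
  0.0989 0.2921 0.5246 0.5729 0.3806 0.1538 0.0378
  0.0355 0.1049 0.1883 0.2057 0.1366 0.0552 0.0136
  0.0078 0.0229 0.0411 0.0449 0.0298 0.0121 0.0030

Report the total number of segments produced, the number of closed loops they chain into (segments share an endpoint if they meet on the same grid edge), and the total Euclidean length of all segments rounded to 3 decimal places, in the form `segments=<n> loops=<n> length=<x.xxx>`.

cell (5,1): code 0100 → (5.564,2.000)–(6.000,1.391)
cell (5,2): code 1100 → (5.465,3.000)–(5.564,2.000)
cell (5,3): code 1000 → (6.000,3.987)–(5.465,3.000)
cell (6,0): code 0100 → (6.523,1.000)–(7.000,0.730)
cell (6,1): code 1110 → (6.000,1.391)–(6.523,1.000)
cell (6,3): code 1101 → (6.011,4.000)–(6.000,3.987)
cell (6,4): code 1000 → (7.000,4.620)–(6.011,4.000)
cell (7,0): code 0110 → (7.000,0.730)–(8.000,0.768)
cell (7,4): code 1001 → (8.000,4.587)–(7.000,4.620)
cell (8,0): code 0010 → (8.000,0.768)–(8.374,1.000)
cell (8,1): code 0111 → (8.374,1.000)–(9.000,1.546)
cell (8,3): code 1011 → (9.000,3.800)–(8.855,4.000)
cell (8,4): code 0001 → (8.855,4.000)–(8.000,4.587)
cell (9,1): code 0010 → (9.000,1.546)–(9.314,2.000)
cell (9,2): code 0011 → (9.314,2.000)–(9.419,3.000)
cell (9,3): code 0001 → (9.419,3.000)–(9.000,3.800)
total: 16 segments, chained into 1 closed loop(s), length Σ = 12.278763

segments=16 loops=1 length=12.279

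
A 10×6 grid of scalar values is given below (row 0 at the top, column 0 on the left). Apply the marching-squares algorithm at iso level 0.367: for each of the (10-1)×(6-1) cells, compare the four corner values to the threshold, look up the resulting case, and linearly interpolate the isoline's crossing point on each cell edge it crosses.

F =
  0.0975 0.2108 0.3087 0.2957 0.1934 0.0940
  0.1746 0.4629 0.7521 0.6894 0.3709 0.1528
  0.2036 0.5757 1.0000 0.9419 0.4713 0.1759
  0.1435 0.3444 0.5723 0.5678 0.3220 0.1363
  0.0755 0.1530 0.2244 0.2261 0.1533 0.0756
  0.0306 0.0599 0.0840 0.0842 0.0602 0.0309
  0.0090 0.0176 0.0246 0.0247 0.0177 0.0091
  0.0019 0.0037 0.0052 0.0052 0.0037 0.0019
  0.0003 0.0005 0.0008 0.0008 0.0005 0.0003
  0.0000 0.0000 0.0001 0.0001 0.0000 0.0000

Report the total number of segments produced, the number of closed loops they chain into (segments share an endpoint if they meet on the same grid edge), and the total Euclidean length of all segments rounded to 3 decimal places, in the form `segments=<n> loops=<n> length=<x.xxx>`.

cell (0,0): code 0100 → (0.620,1.000)–(1.000,0.667)
cell (0,1): code 1100 → (0.131,2.000)–(0.620,1.000)
cell (0,2): code 1100 → (0.181,3.000)–(0.131,2.000)
cell (0,3): code 1100 → (0.978,4.000)–(0.181,3.000)
cell (0,4): code 1000 → (1.000,4.018)–(0.978,4.000)
cell (1,0): code 0110 → (1.000,0.667)–(2.000,0.439)
cell (1,4): code 1001 → (2.000,4.353)–(1.000,4.018)
cell (2,0): code 0010 → (2.000,0.439)–(2.902,1.000)
cell (2,1): code 0111 → (2.902,1.000)–(3.000,1.099)
cell (2,3): code 1011 → (3.000,3.817)–(2.699,4.000)
cell (2,4): code 0001 → (2.699,4.000)–(2.000,4.353)
cell (3,1): code 0010 → (3.000,1.099)–(3.590,2.000)
cell (3,2): code 0011 → (3.590,2.000)–(3.588,3.000)
cell (3,3): code 0001 → (3.588,3.000)–(3.000,3.817)
total: 14 segments, chained into 1 closed loop(s), length Σ = 11.427024

segments=14 loops=1 length=11.427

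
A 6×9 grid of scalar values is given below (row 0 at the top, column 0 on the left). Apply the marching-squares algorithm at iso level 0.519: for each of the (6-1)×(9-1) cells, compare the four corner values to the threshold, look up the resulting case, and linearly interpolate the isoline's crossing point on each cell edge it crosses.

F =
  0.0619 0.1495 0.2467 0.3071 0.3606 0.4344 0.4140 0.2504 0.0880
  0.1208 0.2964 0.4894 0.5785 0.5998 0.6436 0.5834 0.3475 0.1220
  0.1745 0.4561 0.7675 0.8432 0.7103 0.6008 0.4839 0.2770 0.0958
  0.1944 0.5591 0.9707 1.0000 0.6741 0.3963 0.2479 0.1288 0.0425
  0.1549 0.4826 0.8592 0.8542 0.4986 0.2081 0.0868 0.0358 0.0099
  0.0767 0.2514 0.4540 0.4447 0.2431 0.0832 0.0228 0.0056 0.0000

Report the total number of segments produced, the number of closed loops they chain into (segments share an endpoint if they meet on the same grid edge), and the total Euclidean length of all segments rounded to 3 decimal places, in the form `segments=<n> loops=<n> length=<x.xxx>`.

cell (0,2): code 0100 → (0.781,3.000)–(1.000,2.332)
cell (0,3): code 1100 → (0.662,4.000)–(0.781,3.000)
cell (0,4): code 1100 → (0.404,5.000)–(0.662,4.000)
cell (0,5): code 1100 → (0.620,6.000)–(0.404,5.000)
cell (0,6): code 1000 → (1.000,6.273)–(0.620,6.000)
cell (1,1): code 0100 → (1.106,2.000)–(2.000,1.202)
cell (1,2): code 1110 → (1.000,2.332)–(1.106,2.000)
cell (1,5): code 1011 → (2.000,5.700)–(1.647,6.000)
cell (1,6): code 0001 → (1.647,6.000)–(1.000,6.273)
cell (2,0): code 0100 → (2.611,1.000)–(3.000,0.890)
cell (2,1): code 1110 → (2.000,1.202)–(2.611,1.000)
cell (2,4): code 1011 → (3.000,4.558)–(2.400,5.000)
cell (2,5): code 0001 → (2.400,5.000)–(2.000,5.700)
cell (3,0): code 0010 → (3.000,0.890)–(3.524,1.000)
cell (3,1): code 0111 → (3.524,1.000)–(4.000,1.097)
cell (3,3): code 1011 → (4.000,3.943)–(3.884,4.000)
cell (3,4): code 0001 → (3.884,4.000)–(3.000,4.558)
cell (4,1): code 0010 → (4.000,1.097)–(4.840,2.000)
cell (4,2): code 0011 → (4.840,2.000)–(4.819,3.000)
cell (4,3): code 0001 → (4.819,3.000)–(4.000,3.943)
total: 20 segments, chained into 1 closed loop(s), length Σ = 15.222934

segments=20 loops=1 length=15.223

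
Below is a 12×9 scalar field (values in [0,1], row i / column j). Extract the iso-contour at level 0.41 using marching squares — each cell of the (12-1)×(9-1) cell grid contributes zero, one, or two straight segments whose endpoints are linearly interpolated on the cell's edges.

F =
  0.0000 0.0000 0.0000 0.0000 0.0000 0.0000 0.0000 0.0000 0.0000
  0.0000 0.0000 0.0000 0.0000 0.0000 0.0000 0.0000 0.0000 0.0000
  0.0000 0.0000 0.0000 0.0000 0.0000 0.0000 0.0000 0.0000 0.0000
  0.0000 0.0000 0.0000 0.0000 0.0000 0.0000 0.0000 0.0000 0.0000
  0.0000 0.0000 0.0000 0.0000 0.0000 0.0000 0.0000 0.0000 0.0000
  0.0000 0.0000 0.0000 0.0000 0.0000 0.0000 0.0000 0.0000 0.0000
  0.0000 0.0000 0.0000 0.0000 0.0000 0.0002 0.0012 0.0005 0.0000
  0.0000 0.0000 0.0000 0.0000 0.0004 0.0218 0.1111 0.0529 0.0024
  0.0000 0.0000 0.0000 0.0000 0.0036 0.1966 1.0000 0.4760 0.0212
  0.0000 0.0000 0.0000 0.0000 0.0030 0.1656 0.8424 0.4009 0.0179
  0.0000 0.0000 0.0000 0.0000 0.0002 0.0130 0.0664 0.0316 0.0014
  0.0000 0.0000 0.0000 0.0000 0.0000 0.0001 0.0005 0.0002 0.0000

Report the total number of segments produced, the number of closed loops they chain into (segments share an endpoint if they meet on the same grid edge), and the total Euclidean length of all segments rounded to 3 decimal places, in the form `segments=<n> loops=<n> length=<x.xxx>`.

cell (7,5): code 0100 → (7.336,6.000)–(8.000,5.266)
cell (7,6): code 1100 → (7.844,7.000)–(7.336,6.000)
cell (7,7): code 1000 → (8.000,7.145)–(7.844,7.000)
cell (8,5): code 0110 → (8.000,5.266)–(9.000,5.361)
cell (8,6): code 1011 → (9.000,6.979)–(8.879,7.000)
cell (8,7): code 0001 → (8.879,7.000)–(8.000,7.145)
cell (9,5): code 0010 → (9.000,5.361)–(9.557,6.000)
cell (9,6): code 0001 → (9.557,6.000)–(9.000,6.979)
total: 8 segments, chained into 1 closed loop(s), length Σ = 6.317199

segments=8 loops=1 length=6.317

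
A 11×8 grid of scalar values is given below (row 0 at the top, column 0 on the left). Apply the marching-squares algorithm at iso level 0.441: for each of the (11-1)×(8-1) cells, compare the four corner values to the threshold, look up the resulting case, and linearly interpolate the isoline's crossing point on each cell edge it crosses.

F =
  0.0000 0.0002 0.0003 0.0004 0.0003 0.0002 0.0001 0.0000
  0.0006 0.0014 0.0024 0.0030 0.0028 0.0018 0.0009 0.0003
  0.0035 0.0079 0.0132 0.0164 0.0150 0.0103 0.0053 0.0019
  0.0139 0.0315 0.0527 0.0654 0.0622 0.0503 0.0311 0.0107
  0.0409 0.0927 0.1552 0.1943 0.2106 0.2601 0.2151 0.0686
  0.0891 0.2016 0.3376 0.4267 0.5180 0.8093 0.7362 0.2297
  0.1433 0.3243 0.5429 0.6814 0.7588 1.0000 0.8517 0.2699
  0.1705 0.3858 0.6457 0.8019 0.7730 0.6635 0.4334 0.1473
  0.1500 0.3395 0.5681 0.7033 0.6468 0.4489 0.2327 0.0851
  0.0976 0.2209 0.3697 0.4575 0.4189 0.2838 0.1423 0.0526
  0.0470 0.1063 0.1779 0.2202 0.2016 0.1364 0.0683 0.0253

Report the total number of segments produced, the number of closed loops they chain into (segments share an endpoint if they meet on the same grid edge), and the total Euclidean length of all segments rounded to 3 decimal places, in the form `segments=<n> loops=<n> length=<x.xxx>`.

cell (4,3): code 0100 → (4.750,4.000)–(5.000,3.157)
cell (4,4): code 1100 → (4.329,5.000)–(4.750,4.000)
cell (4,5): code 1100 → (4.434,6.000)–(4.329,5.000)
cell (4,6): code 1000 → (5.000,6.583)–(4.434,6.000)
cell (5,1): code 0100 → (5.504,2.000)–(6.000,1.534)
cell (5,2): code 1100 → (5.056,3.000)–(5.504,2.000)
cell (5,3): code 1110 → (5.000,3.157)–(5.056,3.000)
cell (5,6): code 1001 → (6.000,6.706)–(5.000,6.583)
cell (6,1): code 0110 → (6.000,1.534)–(7.000,1.212)
cell (6,5): code 1011 → (7.000,5.967)–(6.982,6.000)
cell (6,6): code 0001 → (6.982,6.000)–(6.000,6.706)
cell (7,1): code 0110 → (7.000,1.212)–(8.000,1.444)
cell (7,5): code 1001 → (8.000,5.037)–(7.000,5.967)
cell (8,1): code 0010 → (8.000,1.444)–(8.641,2.000)
cell (8,2): code 0111 → (8.641,2.000)–(9.000,2.812)
cell (8,3): code 1011 → (9.000,3.427)–(8.903,4.000)
cell (8,4): code 0011 → (8.903,4.000)–(8.048,5.000)
cell (8,5): code 0001 → (8.048,5.000)–(8.000,5.037)
cell (9,2): code 0010 → (9.000,2.812)–(9.070,3.000)
cell (9,3): code 0001 → (9.070,3.000)–(9.000,3.427)
total: 20 segments, chained into 1 closed loop(s), length Σ = 15.749230

segments=20 loops=1 length=15.749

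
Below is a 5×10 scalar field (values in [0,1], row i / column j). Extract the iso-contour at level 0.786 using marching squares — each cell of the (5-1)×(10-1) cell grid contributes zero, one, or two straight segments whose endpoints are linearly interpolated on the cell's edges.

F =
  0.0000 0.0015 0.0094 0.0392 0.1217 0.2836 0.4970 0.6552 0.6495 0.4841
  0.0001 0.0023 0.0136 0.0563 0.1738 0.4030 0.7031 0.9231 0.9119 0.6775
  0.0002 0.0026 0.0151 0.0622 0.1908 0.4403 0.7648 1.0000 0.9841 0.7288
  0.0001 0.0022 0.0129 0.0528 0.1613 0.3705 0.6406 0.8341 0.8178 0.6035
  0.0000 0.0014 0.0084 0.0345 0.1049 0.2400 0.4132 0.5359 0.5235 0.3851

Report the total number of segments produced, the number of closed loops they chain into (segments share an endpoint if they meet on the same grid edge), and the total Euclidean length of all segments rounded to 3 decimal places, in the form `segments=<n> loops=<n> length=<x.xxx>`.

cell (0,6): code 0100 → (0.488,7.000)–(1.000,6.377)
cell (0,7): code 1100 → (0.520,8.000)–(0.488,7.000)
cell (0,8): code 1000 → (1.000,8.537)–(0.520,8.000)
cell (1,6): code 0110 → (1.000,6.377)–(2.000,6.090)
cell (1,8): code 1001 → (2.000,8.776)–(1.000,8.537)
cell (2,6): code 0110 → (2.000,6.090)–(3.000,6.751)
cell (2,8): code 1001 → (3.000,8.148)–(2.000,8.776)
cell (3,6): code 0010 → (3.000,6.751)–(3.161,7.000)
cell (3,7): code 0011 → (3.161,7.000)–(3.108,8.000)
cell (3,8): code 0001 → (3.108,8.000)–(3.000,8.148)
total: 10 segments, chained into 1 closed loop(s), length Σ = 8.456296

segments=10 loops=1 length=8.456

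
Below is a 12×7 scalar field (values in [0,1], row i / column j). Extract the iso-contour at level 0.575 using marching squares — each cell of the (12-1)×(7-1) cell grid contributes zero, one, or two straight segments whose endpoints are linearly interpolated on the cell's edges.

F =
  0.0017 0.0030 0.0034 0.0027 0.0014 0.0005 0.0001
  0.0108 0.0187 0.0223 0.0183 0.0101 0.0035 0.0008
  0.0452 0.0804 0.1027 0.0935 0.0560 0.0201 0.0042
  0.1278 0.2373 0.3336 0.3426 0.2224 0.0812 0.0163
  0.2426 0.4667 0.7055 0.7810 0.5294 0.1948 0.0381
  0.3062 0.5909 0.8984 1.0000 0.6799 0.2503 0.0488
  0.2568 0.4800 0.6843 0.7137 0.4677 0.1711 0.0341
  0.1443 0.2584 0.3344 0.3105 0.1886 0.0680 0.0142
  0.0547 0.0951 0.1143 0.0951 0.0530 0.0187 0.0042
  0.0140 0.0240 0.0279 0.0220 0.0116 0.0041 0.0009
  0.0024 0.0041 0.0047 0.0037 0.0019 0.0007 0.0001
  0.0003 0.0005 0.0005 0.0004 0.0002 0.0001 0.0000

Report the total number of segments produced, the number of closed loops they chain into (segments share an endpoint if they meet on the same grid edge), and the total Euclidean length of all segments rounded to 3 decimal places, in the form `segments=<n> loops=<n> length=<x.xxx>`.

cell (3,1): code 0100 → (3.649,2.000)–(4.000,1.454)
cell (3,2): code 1100 → (3.530,3.000)–(3.649,2.000)
cell (3,3): code 1000 → (4.000,3.819)–(3.530,3.000)
cell (4,0): code 0100 → (4.872,1.000)–(5.000,0.944)
cell (4,1): code 1110 → (4.000,1.454)–(4.872,1.000)
cell (4,3): code 1101 → (4.303,4.000)–(4.000,3.819)
cell (4,4): code 1000 → (5.000,4.244)–(4.303,4.000)
cell (5,0): code 0010 → (5.000,0.944)–(5.143,1.000)
cell (5,1): code 0111 → (5.143,1.000)–(6.000,1.465)
cell (5,3): code 1011 → (6.000,3.564)–(5.494,4.000)
cell (5,4): code 0001 → (5.494,4.000)–(5.000,4.244)
cell (6,1): code 0010 → (6.000,1.465)–(6.312,2.000)
cell (6,2): code 0011 → (6.312,2.000)–(6.344,3.000)
cell (6,3): code 0001 → (6.344,3.000)–(6.000,3.564)
total: 14 segments, chained into 1 closed loop(s), length Σ = 9.442860

segments=14 loops=1 length=9.443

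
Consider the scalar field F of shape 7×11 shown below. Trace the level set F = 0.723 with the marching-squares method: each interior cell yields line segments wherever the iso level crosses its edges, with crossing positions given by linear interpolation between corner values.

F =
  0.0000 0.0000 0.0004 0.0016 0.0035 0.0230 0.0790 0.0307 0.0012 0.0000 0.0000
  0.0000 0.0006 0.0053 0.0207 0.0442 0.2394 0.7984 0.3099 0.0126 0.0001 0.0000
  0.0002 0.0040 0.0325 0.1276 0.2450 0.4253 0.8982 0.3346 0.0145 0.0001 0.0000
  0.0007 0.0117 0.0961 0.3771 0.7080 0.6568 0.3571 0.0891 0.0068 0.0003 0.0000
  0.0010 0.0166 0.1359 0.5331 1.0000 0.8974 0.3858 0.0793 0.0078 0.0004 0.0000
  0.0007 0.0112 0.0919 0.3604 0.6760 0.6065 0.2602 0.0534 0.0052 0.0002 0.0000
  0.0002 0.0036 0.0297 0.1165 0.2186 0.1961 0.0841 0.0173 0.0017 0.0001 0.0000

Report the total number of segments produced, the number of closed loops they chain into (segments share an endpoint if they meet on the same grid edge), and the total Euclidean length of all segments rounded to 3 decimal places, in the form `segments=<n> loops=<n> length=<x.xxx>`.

segments=12 loops=2 length=9.045

cell (0,5): code 0100 → (0.895,6.000)–(1.000,5.865)
cell (0,6): code 1000 → (1.000,6.154)–(0.895,6.000)
cell (1,5): code 0110 → (1.000,5.865)–(2.000,5.630)
cell (1,6): code 1001 → (2.000,6.311)–(1.000,6.154)
cell (2,5): code 0010 → (2.000,5.630)–(2.324,6.000)
cell (2,6): code 0001 → (2.324,6.000)–(2.000,6.311)
cell (3,3): code 0100 → (3.051,4.000)–(4.000,3.407)
cell (3,4): code 1100 → (3.275,5.000)–(3.051,4.000)
cell (3,5): code 1000 → (4.000,5.341)–(3.275,5.000)
cell (4,3): code 0010 → (4.000,3.407)–(4.855,4.000)
cell (4,4): code 0011 → (4.855,4.000)–(4.600,5.000)
cell (4,5): code 0001 → (4.600,5.000)–(4.000,5.341)
total: 12 segments, chained into 2 closed loop(s), length Σ = 9.044825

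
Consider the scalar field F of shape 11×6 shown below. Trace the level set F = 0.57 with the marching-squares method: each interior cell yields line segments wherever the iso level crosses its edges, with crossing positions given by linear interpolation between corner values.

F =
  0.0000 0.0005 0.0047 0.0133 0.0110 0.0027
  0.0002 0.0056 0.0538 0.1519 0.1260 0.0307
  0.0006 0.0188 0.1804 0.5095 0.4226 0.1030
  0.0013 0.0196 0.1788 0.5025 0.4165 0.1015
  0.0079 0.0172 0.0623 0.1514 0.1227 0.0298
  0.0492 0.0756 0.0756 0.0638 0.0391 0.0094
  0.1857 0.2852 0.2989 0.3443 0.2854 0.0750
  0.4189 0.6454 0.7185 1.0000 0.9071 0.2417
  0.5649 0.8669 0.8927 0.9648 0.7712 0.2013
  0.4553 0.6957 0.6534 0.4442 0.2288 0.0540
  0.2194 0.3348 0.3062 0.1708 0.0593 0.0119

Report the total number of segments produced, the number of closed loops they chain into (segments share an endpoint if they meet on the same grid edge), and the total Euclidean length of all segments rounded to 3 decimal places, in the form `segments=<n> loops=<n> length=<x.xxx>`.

segments=14 loops=1 length=11.834

cell (6,0): code 0100 → (6.791,1.000)–(7.000,0.667)
cell (6,1): code 1100 → (6.646,2.000)–(6.791,1.000)
cell (6,2): code 1100 → (6.344,3.000)–(6.646,2.000)
cell (6,3): code 1100 → (6.458,4.000)–(6.344,3.000)
cell (6,4): code 1000 → (7.000,4.507)–(6.458,4.000)
cell (7,0): code 0110 → (7.000,0.667)–(8.000,0.017)
cell (7,4): code 1001 → (8.000,4.353)–(7.000,4.507)
cell (8,0): code 0110 → (8.000,0.017)–(9.000,0.477)
cell (8,2): code 1011 → (9.000,2.399)–(8.758,3.000)
cell (8,3): code 0011 → (8.758,3.000)–(8.371,4.000)
cell (8,4): code 0001 → (8.371,4.000)–(8.000,4.353)
cell (9,0): code 0010 → (9.000,0.477)–(9.348,1.000)
cell (9,1): code 0011 → (9.348,1.000)–(9.240,2.000)
cell (9,2): code 0001 → (9.240,2.000)–(9.000,2.399)
total: 14 segments, chained into 1 closed loop(s), length Σ = 11.834165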